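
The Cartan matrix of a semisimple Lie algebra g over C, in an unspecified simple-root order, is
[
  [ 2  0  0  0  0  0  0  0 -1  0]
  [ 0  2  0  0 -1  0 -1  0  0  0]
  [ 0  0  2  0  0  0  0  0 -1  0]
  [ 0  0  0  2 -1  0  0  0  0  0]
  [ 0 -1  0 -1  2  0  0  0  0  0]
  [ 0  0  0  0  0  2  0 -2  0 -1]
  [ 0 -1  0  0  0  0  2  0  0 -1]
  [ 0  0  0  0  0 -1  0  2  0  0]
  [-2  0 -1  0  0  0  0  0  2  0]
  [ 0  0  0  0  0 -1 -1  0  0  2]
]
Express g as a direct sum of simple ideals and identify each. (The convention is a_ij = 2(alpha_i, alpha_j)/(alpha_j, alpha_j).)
The diagram associated to this matrix has two connected components: the simple roots {alpha_1, alpha_3, alpha_9} form a chain of 3 nodes with a double edge at one end; the terminal node there is the unique short simple root (B_3), and {alpha_2, alpha_4, alpha_5, alpha_6, alpha_7, alpha_8, alpha_10} form a chain of 7 nodes with a double edge at one end; the terminal node there is the unique short simple root (B_7). A semisimple Lie algebra decomposes uniquely as the direct sum of simple ideals, one per connected component of its Dynkin diagram, so g ≅ B_3 ⊕ B_7 (dimension 21 + 105 = 126).

B_3 (so(7)) + B_7 (so(15))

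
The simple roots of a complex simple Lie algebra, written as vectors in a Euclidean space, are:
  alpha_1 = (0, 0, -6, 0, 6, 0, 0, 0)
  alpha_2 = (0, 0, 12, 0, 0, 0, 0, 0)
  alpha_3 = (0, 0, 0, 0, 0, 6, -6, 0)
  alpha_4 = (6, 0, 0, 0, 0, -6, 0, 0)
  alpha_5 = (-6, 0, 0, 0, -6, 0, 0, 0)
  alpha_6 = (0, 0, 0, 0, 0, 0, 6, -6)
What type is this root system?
C6

Compute the Cartan integers a_ij = 2(alpha_i, alpha_j)/(alpha_j, alpha_j); the resulting 6x6 Cartan matrix is
[[2, -1, 0, 0, -1, 0], [-2, 2, 0, 0, 0, 0], [0, 0, 2, -1, 0, -1], [0, 0, -1, 2, -1, 0], [-1, 0, 0, -1, 2, 0], [0, 0, -1, 0, 0, 2]].
The roots have two lengths (squared-length ratio 2:1); the short ones are alpha_{1,3,4,5,6}. The associated Dynkin diagram is a chain of 6 nodes with a double edge at one end; the terminal node there is the unique long simple root (C_6), so the type is C_6 (the algebra sp(12)).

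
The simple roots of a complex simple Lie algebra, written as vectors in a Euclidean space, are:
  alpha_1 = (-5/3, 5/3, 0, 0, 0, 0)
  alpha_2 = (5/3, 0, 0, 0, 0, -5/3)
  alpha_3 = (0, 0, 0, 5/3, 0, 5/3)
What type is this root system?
Compute the Cartan integers a_ij = 2(alpha_i, alpha_j)/(alpha_j, alpha_j); the resulting 3x3 Cartan matrix is
[[2, -1, 0], [-1, 2, -1], [0, -1, 2]].
All simple roots have the same length, so the diagram is simply laced. The associated Dynkin diagram is a chain of 3 nodes with single edges (A_3), so the type is A_3 (the algebra sl(4)).

A_3 (sl(4))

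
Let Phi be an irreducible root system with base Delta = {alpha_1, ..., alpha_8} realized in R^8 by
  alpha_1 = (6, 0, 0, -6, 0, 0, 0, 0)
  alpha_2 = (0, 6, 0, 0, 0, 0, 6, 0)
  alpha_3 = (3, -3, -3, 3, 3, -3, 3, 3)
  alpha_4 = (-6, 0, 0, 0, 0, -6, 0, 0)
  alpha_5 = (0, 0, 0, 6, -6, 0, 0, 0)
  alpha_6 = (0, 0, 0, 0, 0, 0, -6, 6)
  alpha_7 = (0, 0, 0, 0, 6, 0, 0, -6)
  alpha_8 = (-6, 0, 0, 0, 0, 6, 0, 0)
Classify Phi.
Compute the Cartan integers a_ij = 2(alpha_i, alpha_j)/(alpha_j, alpha_j); the resulting 8x8 Cartan matrix is
[[2, 0, 0, -1, -1, 0, 0, -1], [0, 2, 0, 0, 0, -1, 0, 0], [0, 0, 2, 0, 0, 0, 0, -1], [-1, 0, 0, 2, 0, 0, 0, 0], [-1, 0, 0, 0, 2, 0, -1, 0], [0, -1, 0, 0, 0, 2, -1, 0], [0, 0, 0, 0, -1, -1, 2, 0], [-1, 0, -1, 0, 0, 0, 0, 2]].
All simple roots have the same length, so the diagram is simply laced. The associated Dynkin diagram is a chain of 7 nodes with one extra node attached to the third node from one end (E_8), so the type is E_8.

E8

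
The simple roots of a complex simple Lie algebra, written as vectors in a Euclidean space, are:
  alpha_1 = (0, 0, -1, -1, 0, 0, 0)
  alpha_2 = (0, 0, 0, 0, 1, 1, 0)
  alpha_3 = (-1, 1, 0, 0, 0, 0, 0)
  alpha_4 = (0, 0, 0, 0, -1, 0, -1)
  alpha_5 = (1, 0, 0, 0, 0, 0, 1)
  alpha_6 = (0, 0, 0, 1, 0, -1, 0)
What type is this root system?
A_6

Compute the Cartan integers a_ij = 2(alpha_i, alpha_j)/(alpha_j, alpha_j); the resulting 6x6 Cartan matrix is
[[2, 0, 0, 0, 0, -1], [0, 2, 0, -1, 0, -1], [0, 0, 2, 0, -1, 0], [0, -1, 0, 2, -1, 0], [0, 0, -1, -1, 2, 0], [-1, -1, 0, 0, 0, 2]].
All simple roots have the same length, so the diagram is simply laced. The associated Dynkin diagram is a chain of 6 nodes with single edges (A_6), so the type is A_6 (the algebra sl(7)).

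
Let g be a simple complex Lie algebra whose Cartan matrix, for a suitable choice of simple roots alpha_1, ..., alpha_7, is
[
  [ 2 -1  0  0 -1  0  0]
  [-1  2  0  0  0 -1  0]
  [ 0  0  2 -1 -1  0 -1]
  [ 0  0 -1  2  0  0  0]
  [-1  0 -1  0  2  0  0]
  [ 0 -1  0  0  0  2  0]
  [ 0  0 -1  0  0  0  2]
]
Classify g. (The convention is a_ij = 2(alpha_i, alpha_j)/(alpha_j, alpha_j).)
D_7

The matrix has rank 7 with 2's on the diagonal. Reading the off-diagonal entries as Dynkin edges (a single edge where a_ij = a_ji = -1; a double or triple edge where a_ij * a_ji = 2 or 3), the diagram is a chain of 5 nodes with a fork of two nodes at one end (D_7). One simple-root ordering that puts it in standard form is (alpha_6, alpha_2, alpha_1, alpha_5, alpha_3, alpha_4, alpha_7). So the algebra is type D_7, i.e. so(14).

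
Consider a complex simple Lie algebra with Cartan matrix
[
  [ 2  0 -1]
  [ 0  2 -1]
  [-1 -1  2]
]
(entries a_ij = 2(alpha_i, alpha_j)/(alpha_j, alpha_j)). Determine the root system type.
A_3 (sl(4))

The matrix has rank 3 with 2's on the diagonal. Reading the off-diagonal entries as Dynkin edges (a single edge where a_ij = a_ji = -1; a double or triple edge where a_ij * a_ji = 2 or 3), the diagram is a chain of 3 nodes with single edges (A_3). One simple-root ordering that puts it in standard form is (alpha_1, alpha_3, alpha_2). So the algebra is type A_3, i.e. sl(4).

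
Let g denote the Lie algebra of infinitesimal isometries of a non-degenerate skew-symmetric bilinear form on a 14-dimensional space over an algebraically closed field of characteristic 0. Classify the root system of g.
C7

This is sp(14), which has dimension 14(14+1)/2 = 105 and rank 14/2 = 7. In the classification of classical Lie algebras, the symplectic algebra sp(2n) has type C_n; here n = 7, so the Dynkin diagram is a chain of 7 nodes with a double edge at one end; the terminal node there is the unique long simple root (C_7). Hence the type is C_7.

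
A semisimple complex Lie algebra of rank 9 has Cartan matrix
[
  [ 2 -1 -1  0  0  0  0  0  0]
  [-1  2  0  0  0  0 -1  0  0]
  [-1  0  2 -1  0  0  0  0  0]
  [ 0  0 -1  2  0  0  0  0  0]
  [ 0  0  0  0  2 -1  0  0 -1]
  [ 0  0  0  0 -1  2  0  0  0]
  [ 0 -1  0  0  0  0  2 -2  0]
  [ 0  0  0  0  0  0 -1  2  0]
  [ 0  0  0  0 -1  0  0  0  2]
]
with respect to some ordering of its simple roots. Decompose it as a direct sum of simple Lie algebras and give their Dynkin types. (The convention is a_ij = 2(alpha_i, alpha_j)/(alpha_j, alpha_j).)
The diagram associated to this matrix has two connected components: the simple roots {alpha_5, alpha_6, alpha_9} form a chain of 3 nodes with single edges (A_3), and {alpha_1, alpha_2, alpha_3, alpha_4, alpha_7, alpha_8} form a chain of 6 nodes with a double edge at one end; the terminal node there is the unique short simple root (B_6). A semisimple Lie algebra decomposes uniquely as the direct sum of simple ideals, one per connected component of its Dynkin diagram, so g ≅ A_3 ⊕ B_6 (dimension 15 + 78 = 93).

type A_3 + type B_6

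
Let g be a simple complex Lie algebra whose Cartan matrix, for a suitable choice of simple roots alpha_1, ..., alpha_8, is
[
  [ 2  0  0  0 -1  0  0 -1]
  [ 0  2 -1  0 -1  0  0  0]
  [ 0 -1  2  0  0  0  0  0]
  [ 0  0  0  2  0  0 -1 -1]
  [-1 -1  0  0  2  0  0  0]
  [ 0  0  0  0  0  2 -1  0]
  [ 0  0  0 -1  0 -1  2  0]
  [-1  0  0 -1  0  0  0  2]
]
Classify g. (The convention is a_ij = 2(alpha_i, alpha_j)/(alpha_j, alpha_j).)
The matrix has rank 8 with 2's on the diagonal. Reading the off-diagonal entries as Dynkin edges (a single edge where a_ij = a_ji = -1; a double or triple edge where a_ij * a_ji = 2 or 3), the diagram is a chain of 8 nodes with single edges (A_8). One simple-root ordering that puts it in standard form is (alpha_3, alpha_2, alpha_5, alpha_1, alpha_8, alpha_4, alpha_7, alpha_6). So the algebra is type A_8, i.e. sl(9).

type A_8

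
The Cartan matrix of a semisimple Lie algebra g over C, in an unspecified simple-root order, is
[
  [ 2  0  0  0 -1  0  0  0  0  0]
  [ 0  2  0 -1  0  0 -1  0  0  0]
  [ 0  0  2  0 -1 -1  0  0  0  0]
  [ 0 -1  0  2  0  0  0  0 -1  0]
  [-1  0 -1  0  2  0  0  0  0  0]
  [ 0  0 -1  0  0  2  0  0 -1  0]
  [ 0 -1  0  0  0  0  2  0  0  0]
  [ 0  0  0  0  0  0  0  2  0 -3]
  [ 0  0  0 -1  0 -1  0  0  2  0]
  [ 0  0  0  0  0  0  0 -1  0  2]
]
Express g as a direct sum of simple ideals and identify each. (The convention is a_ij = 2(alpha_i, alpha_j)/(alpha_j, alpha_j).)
The diagram associated to this matrix has two connected components: the simple roots {alpha_1, alpha_2, alpha_3, alpha_4, alpha_5, alpha_6, alpha_7, alpha_9} form a chain of 8 nodes with single edges (A_8), and {alpha_8, alpha_10} form two nodes joined by a triple edge (G_2). A semisimple Lie algebra decomposes uniquely as the direct sum of simple ideals, one per connected component of its Dynkin diagram, so g ≅ A_8 ⊕ G_2 (dimension 80 + 14 = 94).

A_8 (sl(9)) + G_2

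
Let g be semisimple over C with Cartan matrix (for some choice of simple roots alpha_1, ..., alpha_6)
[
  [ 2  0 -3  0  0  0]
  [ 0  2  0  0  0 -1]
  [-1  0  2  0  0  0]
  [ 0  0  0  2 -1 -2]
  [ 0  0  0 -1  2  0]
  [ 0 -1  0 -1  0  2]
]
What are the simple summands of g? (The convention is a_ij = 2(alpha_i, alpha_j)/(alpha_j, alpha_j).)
F4 ⊕ G2

The diagram associated to this matrix has two connected components: the simple roots {alpha_2, alpha_4, alpha_5, alpha_6} form a chain of 4 nodes with a double edge between the middle two (F_4), and {alpha_1, alpha_3} form two nodes joined by a triple edge (G_2). A semisimple Lie algebra decomposes uniquely as the direct sum of simple ideals, one per connected component of its Dynkin diagram, so g ≅ F_4 ⊕ G_2 (dimension 52 + 14 = 66).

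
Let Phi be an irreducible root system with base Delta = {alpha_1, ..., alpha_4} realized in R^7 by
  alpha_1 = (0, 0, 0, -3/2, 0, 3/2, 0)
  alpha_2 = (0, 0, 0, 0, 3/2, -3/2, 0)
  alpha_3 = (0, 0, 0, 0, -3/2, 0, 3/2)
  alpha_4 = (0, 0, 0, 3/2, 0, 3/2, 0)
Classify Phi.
type D_4

Compute the Cartan integers a_ij = 2(alpha_i, alpha_j)/(alpha_j, alpha_j); the resulting 4x4 Cartan matrix is
[[2, -1, 0, 0], [-1, 2, -1, -1], [0, -1, 2, 0], [0, -1, 0, 2]].
All simple roots have the same length, so the diagram is simply laced. The associated Dynkin diagram is a chain of 2 nodes with a fork of two nodes at one end (D_4), so the type is D_4 (the algebra so(8)).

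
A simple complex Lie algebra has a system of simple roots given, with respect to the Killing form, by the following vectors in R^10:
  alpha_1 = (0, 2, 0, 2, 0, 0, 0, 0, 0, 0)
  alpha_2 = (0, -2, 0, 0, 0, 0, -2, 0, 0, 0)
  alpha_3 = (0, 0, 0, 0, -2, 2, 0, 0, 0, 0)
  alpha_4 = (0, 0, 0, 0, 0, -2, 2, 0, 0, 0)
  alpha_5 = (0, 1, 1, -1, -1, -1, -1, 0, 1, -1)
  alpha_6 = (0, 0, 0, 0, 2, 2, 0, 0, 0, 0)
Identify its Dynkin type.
E_6

Compute the Cartan integers a_ij = 2(alpha_i, alpha_j)/(alpha_j, alpha_j); the resulting 6x6 Cartan matrix is
[[2, -1, 0, 0, 0, 0], [-1, 2, 0, -1, 0, 0], [0, 0, 2, -1, 0, 0], [0, -1, -1, 2, 0, -1], [0, 0, 0, 0, 2, -1], [0, 0, 0, -1, -1, 2]].
All simple roots have the same length, so the diagram is simply laced. The associated Dynkin diagram is a chain of 5 nodes with one extra node attached to the third node from one end (E_6), so the type is E_6.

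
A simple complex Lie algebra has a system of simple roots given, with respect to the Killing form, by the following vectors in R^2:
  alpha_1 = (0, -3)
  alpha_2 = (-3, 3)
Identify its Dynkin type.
type B_2

Compute the Cartan integers a_ij = 2(alpha_i, alpha_j)/(alpha_j, alpha_j); the resulting 2x2 Cartan matrix is
[[2, -1], [-2, 2]].
The roots have two lengths (squared-length ratio 2:1); the short ones are alpha_{1}. The associated Dynkin diagram is a chain of 2 nodes with a double edge at one end; the terminal node there is the unique short simple root (B_2), so the type is B_2 (the algebra so(5)).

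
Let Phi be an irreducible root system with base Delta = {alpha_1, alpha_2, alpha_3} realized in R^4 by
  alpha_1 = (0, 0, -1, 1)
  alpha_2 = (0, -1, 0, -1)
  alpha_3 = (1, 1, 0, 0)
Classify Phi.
Compute the Cartan integers a_ij = 2(alpha_i, alpha_j)/(alpha_j, alpha_j); the resulting 3x3 Cartan matrix is
[[2, -1, 0], [-1, 2, -1], [0, -1, 2]].
All simple roots have the same length, so the diagram is simply laced. The associated Dynkin diagram is a chain of 3 nodes with single edges (A_3), so the type is A_3 (the algebra sl(4)).

A3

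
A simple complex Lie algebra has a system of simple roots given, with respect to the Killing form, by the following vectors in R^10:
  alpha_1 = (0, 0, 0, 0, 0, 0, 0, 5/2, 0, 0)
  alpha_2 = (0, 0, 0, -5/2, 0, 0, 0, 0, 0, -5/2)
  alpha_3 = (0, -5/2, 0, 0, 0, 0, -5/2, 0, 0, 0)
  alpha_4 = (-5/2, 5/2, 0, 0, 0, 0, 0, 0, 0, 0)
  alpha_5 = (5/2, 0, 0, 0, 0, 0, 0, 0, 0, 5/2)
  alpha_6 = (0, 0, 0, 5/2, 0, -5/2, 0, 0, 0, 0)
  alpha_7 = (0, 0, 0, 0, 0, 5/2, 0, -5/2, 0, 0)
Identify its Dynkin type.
B_7

Compute the Cartan integers a_ij = 2(alpha_i, alpha_j)/(alpha_j, alpha_j); the resulting 7x7 Cartan matrix is
[[2, 0, 0, 0, 0, 0, -1], [0, 2, 0, 0, -1, -1, 0], [0, 0, 2, -1, 0, 0, 0], [0, 0, -1, 2, -1, 0, 0], [0, -1, 0, -1, 2, 0, 0], [0, -1, 0, 0, 0, 2, -1], [-2, 0, 0, 0, 0, -1, 2]].
The roots have two lengths (squared-length ratio 2:1); the short ones are alpha_{1}. The associated Dynkin diagram is a chain of 7 nodes with a double edge at one end; the terminal node there is the unique short simple root (B_7), so the type is B_7 (the algebra so(15)).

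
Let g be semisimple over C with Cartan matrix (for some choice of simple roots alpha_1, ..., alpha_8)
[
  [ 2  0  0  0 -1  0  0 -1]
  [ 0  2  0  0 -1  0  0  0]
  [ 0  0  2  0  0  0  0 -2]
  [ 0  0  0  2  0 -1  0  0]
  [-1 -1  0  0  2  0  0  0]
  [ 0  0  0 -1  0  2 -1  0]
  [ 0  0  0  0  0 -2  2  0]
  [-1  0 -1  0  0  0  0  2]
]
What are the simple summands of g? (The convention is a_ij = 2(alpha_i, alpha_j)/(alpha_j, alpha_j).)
C_3 + C_5

The diagram associated to this matrix has two connected components: the simple roots {alpha_4, alpha_6, alpha_7} form a chain of 3 nodes with a double edge at one end; the terminal node there is the unique long simple root (C_3), and {alpha_1, alpha_2, alpha_3, alpha_5, alpha_8} form a chain of 5 nodes with a double edge at one end; the terminal node there is the unique long simple root (C_5). A semisimple Lie algebra decomposes uniquely as the direct sum of simple ideals, one per connected component of its Dynkin diagram, so g ≅ C_3 ⊕ C_5 (dimension 21 + 55 = 76).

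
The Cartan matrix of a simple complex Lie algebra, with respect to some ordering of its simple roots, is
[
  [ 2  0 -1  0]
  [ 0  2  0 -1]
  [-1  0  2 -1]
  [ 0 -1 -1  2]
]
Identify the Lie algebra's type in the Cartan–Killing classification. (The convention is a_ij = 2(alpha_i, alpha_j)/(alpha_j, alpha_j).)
A_4 (sl(5))

The matrix has rank 4 with 2's on the diagonal. Reading the off-diagonal entries as Dynkin edges (a single edge where a_ij = a_ji = -1; a double or triple edge where a_ij * a_ji = 2 or 3), the diagram is a chain of 4 nodes with single edges (A_4). One simple-root ordering that puts it in standard form is (alpha_1, alpha_3, alpha_4, alpha_2). So the algebra is type A_4, i.e. sl(5).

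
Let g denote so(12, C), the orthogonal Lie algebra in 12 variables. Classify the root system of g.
This is so(12) with 12 even, which has dimension 12(12-1)/2 = 66 and rank 12/2 = 6. In the classification of classical Lie algebras, the orthogonal algebra so(2n) in an even number of variables has type D_n; here n = 6, so the Dynkin diagram is a chain of 4 nodes with a fork of two nodes at one end (D_6). Hence the type is D_6.

D_6 (so(12))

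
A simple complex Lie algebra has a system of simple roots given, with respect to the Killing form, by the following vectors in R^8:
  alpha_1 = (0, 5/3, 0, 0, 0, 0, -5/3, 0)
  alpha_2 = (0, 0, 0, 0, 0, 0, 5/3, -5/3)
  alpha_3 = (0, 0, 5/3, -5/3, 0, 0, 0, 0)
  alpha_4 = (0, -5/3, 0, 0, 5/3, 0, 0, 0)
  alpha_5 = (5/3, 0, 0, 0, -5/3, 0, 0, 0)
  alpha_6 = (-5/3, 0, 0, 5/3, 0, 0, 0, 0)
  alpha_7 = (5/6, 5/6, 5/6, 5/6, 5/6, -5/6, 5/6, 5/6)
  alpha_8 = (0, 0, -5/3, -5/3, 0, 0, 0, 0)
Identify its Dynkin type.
E8

Compute the Cartan integers a_ij = 2(alpha_i, alpha_j)/(alpha_j, alpha_j); the resulting 8x8 Cartan matrix is
[[2, -1, 0, -1, 0, 0, 0, 0], [-1, 2, 0, 0, 0, 0, 0, 0], [0, 0, 2, 0, 0, -1, 0, 0], [-1, 0, 0, 2, -1, 0, 0, 0], [0, 0, 0, -1, 2, -1, 0, 0], [0, 0, -1, 0, -1, 2, 0, -1], [0, 0, 0, 0, 0, 0, 2, -1], [0, 0, 0, 0, 0, -1, -1, 2]].
All simple roots have the same length, so the diagram is simply laced. The associated Dynkin diagram is a chain of 7 nodes with one extra node attached to the third node from one end (E_8), so the type is E_8.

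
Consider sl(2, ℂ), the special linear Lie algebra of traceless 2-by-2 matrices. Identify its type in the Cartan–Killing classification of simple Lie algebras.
A_1 (sl(2))

This is sl(2), which has dimension 2^2 - 1 = 3 and rank 2 - 1 = 1 (a Cartan subalgebra is the diagonal traceless matrices). In the classification of classical Lie algebras, the special linear algebra sl(n+1) has type A_n; here n = 1, so the Dynkin diagram is a chain of 1 nodes with single edges (A_1). Hence the type is A_1.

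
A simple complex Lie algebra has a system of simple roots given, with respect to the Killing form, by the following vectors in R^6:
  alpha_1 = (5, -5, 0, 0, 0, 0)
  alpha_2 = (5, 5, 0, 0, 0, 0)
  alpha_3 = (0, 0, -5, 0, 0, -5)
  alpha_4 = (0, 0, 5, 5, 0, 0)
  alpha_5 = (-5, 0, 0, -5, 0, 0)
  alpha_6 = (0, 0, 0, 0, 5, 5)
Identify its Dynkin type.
D6

Compute the Cartan integers a_ij = 2(alpha_i, alpha_j)/(alpha_j, alpha_j); the resulting 6x6 Cartan matrix is
[[2, 0, 0, 0, -1, 0], [0, 2, 0, 0, -1, 0], [0, 0, 2, -1, 0, -1], [0, 0, -1, 2, -1, 0], [-1, -1, 0, -1, 2, 0], [0, 0, -1, 0, 0, 2]].
All simple roots have the same length, so the diagram is simply laced. The associated Dynkin diagram is a chain of 4 nodes with a fork of two nodes at one end (D_6), so the type is D_6 (the algebra so(12)).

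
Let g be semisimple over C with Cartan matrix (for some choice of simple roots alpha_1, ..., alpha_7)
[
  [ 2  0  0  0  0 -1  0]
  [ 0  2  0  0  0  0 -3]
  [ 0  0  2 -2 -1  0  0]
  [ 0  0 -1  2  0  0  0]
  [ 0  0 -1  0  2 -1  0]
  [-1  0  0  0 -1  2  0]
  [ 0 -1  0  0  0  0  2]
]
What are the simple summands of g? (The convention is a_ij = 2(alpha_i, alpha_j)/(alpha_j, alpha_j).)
B_5 + G_2

The diagram associated to this matrix has two connected components: the simple roots {alpha_1, alpha_3, alpha_4, alpha_5, alpha_6} form a chain of 5 nodes with a double edge at one end; the terminal node there is the unique short simple root (B_5), and {alpha_2, alpha_7} form two nodes joined by a triple edge (G_2). A semisimple Lie algebra decomposes uniquely as the direct sum of simple ideals, one per connected component of its Dynkin diagram, so g ≅ B_5 ⊕ G_2 (dimension 55 + 14 = 69).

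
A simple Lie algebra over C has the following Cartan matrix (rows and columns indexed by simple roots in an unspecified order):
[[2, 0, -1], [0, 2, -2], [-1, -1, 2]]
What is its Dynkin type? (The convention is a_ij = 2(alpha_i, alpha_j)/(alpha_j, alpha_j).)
C3

The matrix has rank 3 with 2's on the diagonal. Reading the off-diagonal entries as Dynkin edges (a single edge where a_ij = a_ji = -1; a double or triple edge where a_ij * a_ji = 2 or 3), the diagram is a chain of 3 nodes with a double edge at one end; the terminal node there is the unique long simple root (C_3). One simple-root ordering that puts it in standard form is (alpha_1, alpha_3, alpha_2). So the algebra is type C_3, i.e. sp(6).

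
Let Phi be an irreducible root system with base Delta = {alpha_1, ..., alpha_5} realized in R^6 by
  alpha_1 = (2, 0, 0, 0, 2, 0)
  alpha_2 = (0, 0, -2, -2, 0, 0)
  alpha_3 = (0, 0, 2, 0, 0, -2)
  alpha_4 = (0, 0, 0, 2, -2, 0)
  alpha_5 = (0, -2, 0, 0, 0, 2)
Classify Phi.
A_5 (sl(6))

Compute the Cartan integers a_ij = 2(alpha_i, alpha_j)/(alpha_j, alpha_j); the resulting 5x5 Cartan matrix is
[[2, 0, 0, -1, 0], [0, 2, -1, -1, 0], [0, -1, 2, 0, -1], [-1, -1, 0, 2, 0], [0, 0, -1, 0, 2]].
All simple roots have the same length, so the diagram is simply laced. The associated Dynkin diagram is a chain of 5 nodes with single edges (A_5), so the type is A_5 (the algebra sl(6)).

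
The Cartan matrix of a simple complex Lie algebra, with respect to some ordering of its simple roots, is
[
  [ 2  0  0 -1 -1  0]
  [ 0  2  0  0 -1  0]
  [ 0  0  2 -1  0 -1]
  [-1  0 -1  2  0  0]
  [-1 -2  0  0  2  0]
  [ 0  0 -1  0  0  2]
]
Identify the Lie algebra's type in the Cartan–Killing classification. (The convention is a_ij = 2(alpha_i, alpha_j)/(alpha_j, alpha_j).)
B6

The matrix has rank 6 with 2's on the diagonal. Reading the off-diagonal entries as Dynkin edges (a single edge where a_ij = a_ji = -1; a double or triple edge where a_ij * a_ji = 2 or 3), the diagram is a chain of 6 nodes with a double edge at one end; the terminal node there is the unique short simple root (B_6). One simple-root ordering that puts it in standard form is (alpha_6, alpha_3, alpha_4, alpha_1, alpha_5, alpha_2). So the algebra is type B_6, i.e. so(13).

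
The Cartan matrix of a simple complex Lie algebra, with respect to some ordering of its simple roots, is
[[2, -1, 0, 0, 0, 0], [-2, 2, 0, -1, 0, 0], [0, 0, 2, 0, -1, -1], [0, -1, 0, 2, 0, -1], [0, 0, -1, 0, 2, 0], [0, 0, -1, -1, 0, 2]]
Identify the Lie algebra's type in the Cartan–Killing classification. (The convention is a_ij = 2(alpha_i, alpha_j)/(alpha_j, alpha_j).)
B6

The matrix has rank 6 with 2's on the diagonal. Reading the off-diagonal entries as Dynkin edges (a single edge where a_ij = a_ji = -1; a double or triple edge where a_ij * a_ji = 2 or 3), the diagram is a chain of 6 nodes with a double edge at one end; the terminal node there is the unique short simple root (B_6). One simple-root ordering that puts it in standard form is (alpha_5, alpha_3, alpha_6, alpha_4, alpha_2, alpha_1). So the algebra is type B_6, i.e. so(13).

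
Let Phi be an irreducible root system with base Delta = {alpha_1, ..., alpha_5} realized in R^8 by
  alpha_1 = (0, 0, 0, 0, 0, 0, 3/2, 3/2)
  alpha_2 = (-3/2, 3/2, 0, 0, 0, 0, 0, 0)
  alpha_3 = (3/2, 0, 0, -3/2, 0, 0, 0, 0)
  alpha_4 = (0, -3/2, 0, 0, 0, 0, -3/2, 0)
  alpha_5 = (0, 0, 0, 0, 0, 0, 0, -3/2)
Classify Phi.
type B_5

Compute the Cartan integers a_ij = 2(alpha_i, alpha_j)/(alpha_j, alpha_j); the resulting 5x5 Cartan matrix is
[[2, 0, 0, -1, -2], [0, 2, -1, -1, 0], [0, -1, 2, 0, 0], [-1, -1, 0, 2, 0], [-1, 0, 0, 0, 2]].
The roots have two lengths (squared-length ratio 2:1); the short ones are alpha_{5}. The associated Dynkin diagram is a chain of 5 nodes with a double edge at one end; the terminal node there is the unique short simple root (B_5), so the type is B_5 (the algebra so(11)).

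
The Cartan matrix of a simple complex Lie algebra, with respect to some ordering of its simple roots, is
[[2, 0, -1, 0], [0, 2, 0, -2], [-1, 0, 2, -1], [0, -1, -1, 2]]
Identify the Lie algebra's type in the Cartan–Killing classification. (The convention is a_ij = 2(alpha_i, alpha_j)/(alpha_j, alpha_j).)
The matrix has rank 4 with 2's on the diagonal. Reading the off-diagonal entries as Dynkin edges (a single edge where a_ij = a_ji = -1; a double or triple edge where a_ij * a_ji = 2 or 3), the diagram is a chain of 4 nodes with a double edge at one end; the terminal node there is the unique long simple root (C_4). One simple-root ordering that puts it in standard form is (alpha_1, alpha_3, alpha_4, alpha_2). So the algebra is type C_4, i.e. sp(8).

C_4 (sp(8))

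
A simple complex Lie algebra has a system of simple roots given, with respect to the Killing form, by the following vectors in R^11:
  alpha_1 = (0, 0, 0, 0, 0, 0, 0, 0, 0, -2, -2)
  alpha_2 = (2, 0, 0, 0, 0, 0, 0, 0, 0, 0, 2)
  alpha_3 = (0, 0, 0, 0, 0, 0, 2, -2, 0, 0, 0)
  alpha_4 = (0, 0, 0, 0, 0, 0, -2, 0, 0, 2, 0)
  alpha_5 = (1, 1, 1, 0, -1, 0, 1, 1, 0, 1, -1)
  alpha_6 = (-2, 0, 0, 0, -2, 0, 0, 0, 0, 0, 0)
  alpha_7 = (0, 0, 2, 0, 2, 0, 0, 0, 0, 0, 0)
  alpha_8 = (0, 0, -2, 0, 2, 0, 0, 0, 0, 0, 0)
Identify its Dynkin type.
E8

Compute the Cartan integers a_ij = 2(alpha_i, alpha_j)/(alpha_j, alpha_j); the resulting 8x8 Cartan matrix is
[[2, -1, 0, -1, 0, 0, 0, 0], [-1, 2, 0, 0, 0, -1, 0, 0], [0, 0, 2, -1, 0, 0, 0, 0], [-1, 0, -1, 2, 0, 0, 0, 0], [0, 0, 0, 0, 2, 0, 0, -1], [0, -1, 0, 0, 0, 2, -1, -1], [0, 0, 0, 0, 0, -1, 2, 0], [0, 0, 0, 0, -1, -1, 0, 2]].
All simple roots have the same length, so the diagram is simply laced. The associated Dynkin diagram is a chain of 7 nodes with one extra node attached to the third node from one end (E_8), so the type is E_8.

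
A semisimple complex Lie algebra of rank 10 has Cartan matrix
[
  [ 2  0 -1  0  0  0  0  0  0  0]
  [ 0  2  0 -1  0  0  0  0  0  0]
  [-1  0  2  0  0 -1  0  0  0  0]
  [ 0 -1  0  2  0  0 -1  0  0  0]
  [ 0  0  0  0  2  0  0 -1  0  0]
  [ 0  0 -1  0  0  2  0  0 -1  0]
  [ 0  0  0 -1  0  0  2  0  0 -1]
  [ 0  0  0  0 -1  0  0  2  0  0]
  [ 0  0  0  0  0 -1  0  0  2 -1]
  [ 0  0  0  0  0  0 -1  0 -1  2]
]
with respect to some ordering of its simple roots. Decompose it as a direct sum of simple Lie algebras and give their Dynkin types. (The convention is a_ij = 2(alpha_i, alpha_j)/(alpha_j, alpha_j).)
A_2 + A_8

The diagram associated to this matrix has two connected components: the simple roots {alpha_5, alpha_8} form a chain of 2 nodes with single edges (A_2), and {alpha_1, alpha_2, alpha_3, alpha_4, alpha_6, alpha_7, alpha_9, alpha_10} form a chain of 8 nodes with single edges (A_8). A semisimple Lie algebra decomposes uniquely as the direct sum of simple ideals, one per connected component of its Dynkin diagram, so g ≅ A_2 ⊕ A_8 (dimension 8 + 80 = 88).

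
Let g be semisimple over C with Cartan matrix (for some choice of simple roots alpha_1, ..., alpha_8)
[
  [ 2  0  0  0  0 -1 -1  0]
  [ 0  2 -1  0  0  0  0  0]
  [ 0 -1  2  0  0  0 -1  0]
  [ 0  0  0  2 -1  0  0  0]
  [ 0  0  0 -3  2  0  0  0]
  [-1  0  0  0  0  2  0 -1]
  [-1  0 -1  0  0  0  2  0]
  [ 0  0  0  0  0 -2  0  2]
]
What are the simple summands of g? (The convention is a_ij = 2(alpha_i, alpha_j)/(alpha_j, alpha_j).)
type C_6 + type G_2

The diagram associated to this matrix has two connected components: the simple roots {alpha_1, alpha_2, alpha_3, alpha_6, alpha_7, alpha_8} form a chain of 6 nodes with a double edge at one end; the terminal node there is the unique long simple root (C_6), and {alpha_4, alpha_5} form two nodes joined by a triple edge (G_2). A semisimple Lie algebra decomposes uniquely as the direct sum of simple ideals, one per connected component of its Dynkin diagram, so g ≅ C_6 ⊕ G_2 (dimension 78 + 14 = 92).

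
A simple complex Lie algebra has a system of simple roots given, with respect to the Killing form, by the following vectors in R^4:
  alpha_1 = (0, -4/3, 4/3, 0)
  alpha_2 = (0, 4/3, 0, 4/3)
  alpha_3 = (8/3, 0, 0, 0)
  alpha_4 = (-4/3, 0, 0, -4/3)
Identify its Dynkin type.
Compute the Cartan integers a_ij = 2(alpha_i, alpha_j)/(alpha_j, alpha_j); the resulting 4x4 Cartan matrix is
[[2, -1, 0, 0], [-1, 2, 0, -1], [0, 0, 2, -2], [0, -1, -1, 2]].
The roots have two lengths (squared-length ratio 2:1); the short ones are alpha_{1,2,4}. The associated Dynkin diagram is a chain of 4 nodes with a double edge at one end; the terminal node there is the unique long simple root (C_4), so the type is C_4 (the algebra sp(8)).

C_4 (sp(8))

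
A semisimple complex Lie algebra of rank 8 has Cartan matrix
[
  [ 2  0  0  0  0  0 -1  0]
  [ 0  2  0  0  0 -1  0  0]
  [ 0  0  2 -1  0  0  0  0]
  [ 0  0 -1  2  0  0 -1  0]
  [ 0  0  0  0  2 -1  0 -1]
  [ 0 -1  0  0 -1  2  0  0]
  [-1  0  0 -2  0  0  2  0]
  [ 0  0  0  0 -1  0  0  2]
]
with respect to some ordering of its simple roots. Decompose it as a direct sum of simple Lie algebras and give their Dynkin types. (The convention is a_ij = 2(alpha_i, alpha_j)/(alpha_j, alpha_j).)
The diagram associated to this matrix has two connected components: the simple roots {alpha_2, alpha_5, alpha_6, alpha_8} form a chain of 4 nodes with single edges (A_4), and {alpha_1, alpha_3, alpha_4, alpha_7} form a chain of 4 nodes with a double edge between the middle two (F_4). A semisimple Lie algebra decomposes uniquely as the direct sum of simple ideals, one per connected component of its Dynkin diagram, so g ≅ A_4 ⊕ F_4 (dimension 24 + 52 = 76).

A_4 (sl(5)) ⊕ F_4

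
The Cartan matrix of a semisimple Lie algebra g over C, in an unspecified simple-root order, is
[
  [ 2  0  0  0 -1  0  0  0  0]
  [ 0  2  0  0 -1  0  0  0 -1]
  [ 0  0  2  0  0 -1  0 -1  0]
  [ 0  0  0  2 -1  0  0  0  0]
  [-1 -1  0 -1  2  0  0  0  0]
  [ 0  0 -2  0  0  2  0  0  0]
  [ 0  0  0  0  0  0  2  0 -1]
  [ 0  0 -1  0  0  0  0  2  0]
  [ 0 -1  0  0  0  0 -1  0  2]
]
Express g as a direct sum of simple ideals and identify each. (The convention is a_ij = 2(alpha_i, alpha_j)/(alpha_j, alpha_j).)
C_3 + D_6

The diagram associated to this matrix has two connected components: the simple roots {alpha_3, alpha_6, alpha_8} form a chain of 3 nodes with a double edge at one end; the terminal node there is the unique long simple root (C_3), and {alpha_1, alpha_2, alpha_4, alpha_5, alpha_7, alpha_9} form a chain of 4 nodes with a fork of two nodes at one end (D_6). A semisimple Lie algebra decomposes uniquely as the direct sum of simple ideals, one per connected component of its Dynkin diagram, so g ≅ C_3 ⊕ D_6 (dimension 21 + 66 = 87).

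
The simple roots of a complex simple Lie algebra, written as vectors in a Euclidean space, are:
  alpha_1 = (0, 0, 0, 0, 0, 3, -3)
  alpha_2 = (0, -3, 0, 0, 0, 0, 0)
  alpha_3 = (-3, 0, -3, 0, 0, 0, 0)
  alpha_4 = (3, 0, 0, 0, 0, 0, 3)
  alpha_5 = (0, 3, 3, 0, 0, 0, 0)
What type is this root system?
B_5 (so(11))

Compute the Cartan integers a_ij = 2(alpha_i, alpha_j)/(alpha_j, alpha_j); the resulting 5x5 Cartan matrix is
[[2, 0, 0, -1, 0], [0, 2, 0, 0, -1], [0, 0, 2, -1, -1], [-1, 0, -1, 2, 0], [0, -2, -1, 0, 2]].
The roots have two lengths (squared-length ratio 2:1); the short ones are alpha_{2}. The associated Dynkin diagram is a chain of 5 nodes with a double edge at one end; the terminal node there is the unique short simple root (B_5), so the type is B_5 (the algebra so(11)).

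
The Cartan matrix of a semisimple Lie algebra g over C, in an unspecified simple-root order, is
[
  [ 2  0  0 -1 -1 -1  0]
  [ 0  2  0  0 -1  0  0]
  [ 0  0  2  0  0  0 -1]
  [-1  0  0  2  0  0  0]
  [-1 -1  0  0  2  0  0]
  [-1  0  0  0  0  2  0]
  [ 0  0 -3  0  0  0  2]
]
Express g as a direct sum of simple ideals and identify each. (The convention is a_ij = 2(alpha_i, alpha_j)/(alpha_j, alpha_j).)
The diagram associated to this matrix has two connected components: the simple roots {alpha_1, alpha_2, alpha_4, alpha_5, alpha_6} form a chain of 3 nodes with a fork of two nodes at one end (D_5), and {alpha_3, alpha_7} form two nodes joined by a triple edge (G_2). A semisimple Lie algebra decomposes uniquely as the direct sum of simple ideals, one per connected component of its Dynkin diagram, so g ≅ D_5 ⊕ G_2 (dimension 45 + 14 = 59).

D_5 + G_2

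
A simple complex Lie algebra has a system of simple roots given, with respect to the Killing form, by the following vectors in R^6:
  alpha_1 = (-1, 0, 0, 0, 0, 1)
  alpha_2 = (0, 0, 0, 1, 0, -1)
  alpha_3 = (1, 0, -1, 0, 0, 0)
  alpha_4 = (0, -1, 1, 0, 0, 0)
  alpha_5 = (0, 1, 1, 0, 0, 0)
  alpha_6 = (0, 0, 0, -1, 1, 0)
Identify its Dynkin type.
D6

Compute the Cartan integers a_ij = 2(alpha_i, alpha_j)/(alpha_j, alpha_j); the resulting 6x6 Cartan matrix is
[[2, -1, -1, 0, 0, 0], [-1, 2, 0, 0, 0, -1], [-1, 0, 2, -1, -1, 0], [0, 0, -1, 2, 0, 0], [0, 0, -1, 0, 2, 0], [0, -1, 0, 0, 0, 2]].
All simple roots have the same length, so the diagram is simply laced. The associated Dynkin diagram is a chain of 4 nodes with a fork of two nodes at one end (D_6), so the type is D_6 (the algebra so(12)).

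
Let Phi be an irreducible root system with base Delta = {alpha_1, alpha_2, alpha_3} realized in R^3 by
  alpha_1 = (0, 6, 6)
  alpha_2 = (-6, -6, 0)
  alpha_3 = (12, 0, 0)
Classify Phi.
Compute the Cartan integers a_ij = 2(alpha_i, alpha_j)/(alpha_j, alpha_j); the resulting 3x3 Cartan matrix is
[[2, -1, 0], [-1, 2, -1], [0, -2, 2]].
The roots have two lengths (squared-length ratio 2:1); the short ones are alpha_{1,2}. The associated Dynkin diagram is a chain of 3 nodes with a double edge at one end; the terminal node there is the unique long simple root (C_3), so the type is C_3 (the algebra sp(6)).

C3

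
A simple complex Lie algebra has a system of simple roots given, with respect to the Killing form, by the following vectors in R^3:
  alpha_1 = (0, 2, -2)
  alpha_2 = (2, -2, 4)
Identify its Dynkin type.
G_2

Compute the Cartan integers a_ij = 2(alpha_i, alpha_j)/(alpha_j, alpha_j); the resulting 2x2 Cartan matrix is
[[2, -1], [-3, 2]].
The roots have two lengths (squared-length ratio 3:1); the short ones are alpha_{1}. The associated Dynkin diagram is two nodes joined by a triple edge (G_2), so the type is G_2.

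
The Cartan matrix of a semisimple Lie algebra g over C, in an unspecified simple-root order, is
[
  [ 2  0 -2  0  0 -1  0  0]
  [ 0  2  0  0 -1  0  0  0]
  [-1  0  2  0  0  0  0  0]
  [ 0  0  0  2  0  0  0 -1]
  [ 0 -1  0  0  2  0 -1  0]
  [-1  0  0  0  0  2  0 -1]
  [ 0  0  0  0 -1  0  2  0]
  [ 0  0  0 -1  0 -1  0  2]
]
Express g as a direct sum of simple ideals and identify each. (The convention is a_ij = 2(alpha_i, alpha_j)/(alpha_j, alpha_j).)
A_3 (sl(4)) + B_5 (so(11))

The diagram associated to this matrix has two connected components: the simple roots {alpha_2, alpha_5, alpha_7} form a chain of 3 nodes with single edges (A_3), and {alpha_1, alpha_3, alpha_4, alpha_6, alpha_8} form a chain of 5 nodes with a double edge at one end; the terminal node there is the unique short simple root (B_5). A semisimple Lie algebra decomposes uniquely as the direct sum of simple ideals, one per connected component of its Dynkin diagram, so g ≅ A_3 ⊕ B_5 (dimension 15 + 55 = 70).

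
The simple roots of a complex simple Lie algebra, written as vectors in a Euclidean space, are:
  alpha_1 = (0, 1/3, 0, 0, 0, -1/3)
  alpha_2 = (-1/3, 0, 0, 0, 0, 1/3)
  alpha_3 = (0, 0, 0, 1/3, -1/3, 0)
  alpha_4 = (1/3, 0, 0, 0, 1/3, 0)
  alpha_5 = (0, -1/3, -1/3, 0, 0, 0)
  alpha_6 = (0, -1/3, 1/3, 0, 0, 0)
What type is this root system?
Compute the Cartan integers a_ij = 2(alpha_i, alpha_j)/(alpha_j, alpha_j); the resulting 6x6 Cartan matrix is
[[2, -1, 0, 0, -1, -1], [-1, 2, 0, -1, 0, 0], [0, 0, 2, -1, 0, 0], [0, -1, -1, 2, 0, 0], [-1, 0, 0, 0, 2, 0], [-1, 0, 0, 0, 0, 2]].
All simple roots have the same length, so the diagram is simply laced. The associated Dynkin diagram is a chain of 4 nodes with a fork of two nodes at one end (D_6), so the type is D_6 (the algebra so(12)).

D_6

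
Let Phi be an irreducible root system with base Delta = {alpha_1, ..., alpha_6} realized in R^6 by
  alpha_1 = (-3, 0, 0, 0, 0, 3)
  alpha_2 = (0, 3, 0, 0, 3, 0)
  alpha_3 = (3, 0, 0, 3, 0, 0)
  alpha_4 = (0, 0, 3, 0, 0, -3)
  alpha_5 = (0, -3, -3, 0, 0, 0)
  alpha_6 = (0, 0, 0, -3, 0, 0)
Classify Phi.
Compute the Cartan integers a_ij = 2(alpha_i, alpha_j)/(alpha_j, alpha_j); the resulting 6x6 Cartan matrix is
[[2, 0, -1, -1, 0, 0], [0, 2, 0, 0, -1, 0], [-1, 0, 2, 0, 0, -2], [-1, 0, 0, 2, -1, 0], [0, -1, 0, -1, 2, 0], [0, 0, -1, 0, 0, 2]].
The roots have two lengths (squared-length ratio 2:1); the short ones are alpha_{6}. The associated Dynkin diagram is a chain of 6 nodes with a double edge at one end; the terminal node there is the unique short simple root (B_6), so the type is B_6 (the algebra so(13)).

B_6 (so(13))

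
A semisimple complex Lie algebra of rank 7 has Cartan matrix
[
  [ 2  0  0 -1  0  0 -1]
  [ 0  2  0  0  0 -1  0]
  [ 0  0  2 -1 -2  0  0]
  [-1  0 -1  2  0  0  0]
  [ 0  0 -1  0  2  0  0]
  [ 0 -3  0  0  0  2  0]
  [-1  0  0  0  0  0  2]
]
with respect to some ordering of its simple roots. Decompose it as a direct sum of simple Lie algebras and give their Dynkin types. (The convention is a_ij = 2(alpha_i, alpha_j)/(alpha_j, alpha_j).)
B5 + G2

The diagram associated to this matrix has two connected components: the simple roots {alpha_1, alpha_3, alpha_4, alpha_5, alpha_7} form a chain of 5 nodes with a double edge at one end; the terminal node there is the unique short simple root (B_5), and {alpha_2, alpha_6} form two nodes joined by a triple edge (G_2). A semisimple Lie algebra decomposes uniquely as the direct sum of simple ideals, one per connected component of its Dynkin diagram, so g ≅ B_5 ⊕ G_2 (dimension 55 + 14 = 69).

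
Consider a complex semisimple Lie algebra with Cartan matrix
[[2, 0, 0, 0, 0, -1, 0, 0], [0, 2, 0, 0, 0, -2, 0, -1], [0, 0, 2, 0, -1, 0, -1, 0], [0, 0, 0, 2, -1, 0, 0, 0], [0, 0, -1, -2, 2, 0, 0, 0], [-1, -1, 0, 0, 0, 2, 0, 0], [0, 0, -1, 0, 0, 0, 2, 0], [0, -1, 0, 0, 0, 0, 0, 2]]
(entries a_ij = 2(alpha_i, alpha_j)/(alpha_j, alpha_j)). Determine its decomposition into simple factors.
The diagram associated to this matrix has two connected components: the simple roots {alpha_3, alpha_4, alpha_5, alpha_7} form a chain of 4 nodes with a double edge at one end; the terminal node there is the unique short simple root (B_4), and {alpha_1, alpha_2, alpha_6, alpha_8} form a chain of 4 nodes with a double edge between the middle two (F_4). A semisimple Lie algebra decomposes uniquely as the direct sum of simple ideals, one per connected component of its Dynkin diagram, so g ≅ B_4 ⊕ F_4 (dimension 36 + 52 = 88).

B_4 + F_4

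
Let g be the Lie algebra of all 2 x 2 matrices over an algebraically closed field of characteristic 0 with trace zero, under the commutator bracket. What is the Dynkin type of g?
This is sl(2), which has dimension 2^2 - 1 = 3 and rank 2 - 1 = 1 (a Cartan subalgebra is the diagonal traceless matrices). In the classification of classical Lie algebras, the special linear algebra sl(n+1) has type A_n; here n = 1, so the Dynkin diagram is a chain of 1 nodes with single edges (A_1). Hence the type is A_1.

A_1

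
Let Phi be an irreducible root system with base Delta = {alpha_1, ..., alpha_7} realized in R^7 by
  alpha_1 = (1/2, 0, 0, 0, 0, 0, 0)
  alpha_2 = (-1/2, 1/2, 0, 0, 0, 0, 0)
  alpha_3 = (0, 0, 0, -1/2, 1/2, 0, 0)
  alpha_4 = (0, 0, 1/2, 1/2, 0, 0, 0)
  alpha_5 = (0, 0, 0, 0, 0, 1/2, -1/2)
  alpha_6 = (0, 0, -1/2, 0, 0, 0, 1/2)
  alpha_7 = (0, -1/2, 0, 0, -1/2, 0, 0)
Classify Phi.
Compute the Cartan integers a_ij = 2(alpha_i, alpha_j)/(alpha_j, alpha_j); the resulting 7x7 Cartan matrix is
[[2, -1, 0, 0, 0, 0, 0], [-2, 2, 0, 0, 0, 0, -1], [0, 0, 2, -1, 0, 0, -1], [0, 0, -1, 2, 0, -1, 0], [0, 0, 0, 0, 2, -1, 0], [0, 0, 0, -1, -1, 2, 0], [0, -1, -1, 0, 0, 0, 2]].
The roots have two lengths (squared-length ratio 2:1); the short ones are alpha_{1}. The associated Dynkin diagram is a chain of 7 nodes with a double edge at one end; the terminal node there is the unique short simple root (B_7), so the type is B_7 (the algebra so(15)).

type B_7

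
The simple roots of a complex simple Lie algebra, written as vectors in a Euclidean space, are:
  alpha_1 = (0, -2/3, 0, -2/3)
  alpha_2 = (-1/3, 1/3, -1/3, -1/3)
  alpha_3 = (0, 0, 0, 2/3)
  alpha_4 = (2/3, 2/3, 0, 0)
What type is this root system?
Compute the Cartan integers a_ij = 2(alpha_i, alpha_j)/(alpha_j, alpha_j); the resulting 4x4 Cartan matrix is
[[2, 0, -2, -1], [0, 2, -1, 0], [-1, -1, 2, 0], [-1, 0, 0, 2]].
The roots have two lengths (squared-length ratio 2:1); the short ones are alpha_{2,3}. The associated Dynkin diagram is a chain of 4 nodes with a double edge between the middle two (F_4), so the type is F_4.

F_4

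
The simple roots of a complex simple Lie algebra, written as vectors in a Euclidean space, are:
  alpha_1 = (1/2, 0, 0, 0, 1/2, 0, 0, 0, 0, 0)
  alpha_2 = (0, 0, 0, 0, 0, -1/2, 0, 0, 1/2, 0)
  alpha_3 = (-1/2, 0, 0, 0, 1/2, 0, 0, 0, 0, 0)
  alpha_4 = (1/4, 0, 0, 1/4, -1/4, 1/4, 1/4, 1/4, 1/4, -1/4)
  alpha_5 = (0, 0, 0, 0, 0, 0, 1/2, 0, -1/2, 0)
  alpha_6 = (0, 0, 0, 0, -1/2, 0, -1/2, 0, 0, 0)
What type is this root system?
E_6

Compute the Cartan integers a_ij = 2(alpha_i, alpha_j)/(alpha_j, alpha_j); the resulting 6x6 Cartan matrix is
[[2, 0, 0, 0, 0, -1], [0, 2, 0, 0, -1, 0], [0, 0, 2, -1, 0, -1], [0, 0, -1, 2, 0, 0], [0, -1, 0, 0, 2, -1], [-1, 0, -1, 0, -1, 2]].
All simple roots have the same length, so the diagram is simply laced. The associated Dynkin diagram is a chain of 5 nodes with one extra node attached to the third node from one end (E_6), so the type is E_6.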